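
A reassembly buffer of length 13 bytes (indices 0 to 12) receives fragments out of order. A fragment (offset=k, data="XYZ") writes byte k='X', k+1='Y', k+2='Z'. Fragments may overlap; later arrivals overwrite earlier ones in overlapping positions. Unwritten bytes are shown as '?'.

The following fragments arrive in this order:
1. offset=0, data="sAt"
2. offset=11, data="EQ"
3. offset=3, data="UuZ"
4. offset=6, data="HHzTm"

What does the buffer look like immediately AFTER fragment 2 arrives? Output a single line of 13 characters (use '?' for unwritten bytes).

Fragment 1: offset=0 data="sAt" -> buffer=sAt??????????
Fragment 2: offset=11 data="EQ" -> buffer=sAt????????EQ

Answer: sAt????????EQ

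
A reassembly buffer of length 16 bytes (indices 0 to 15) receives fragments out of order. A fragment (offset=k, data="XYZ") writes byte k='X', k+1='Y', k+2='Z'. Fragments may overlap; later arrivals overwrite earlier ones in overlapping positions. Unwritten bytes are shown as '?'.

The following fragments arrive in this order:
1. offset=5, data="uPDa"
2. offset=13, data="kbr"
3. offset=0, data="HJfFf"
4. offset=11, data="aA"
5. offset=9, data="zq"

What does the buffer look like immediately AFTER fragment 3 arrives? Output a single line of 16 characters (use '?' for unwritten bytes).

Fragment 1: offset=5 data="uPDa" -> buffer=?????uPDa???????
Fragment 2: offset=13 data="kbr" -> buffer=?????uPDa????kbr
Fragment 3: offset=0 data="HJfFf" -> buffer=HJfFfuPDa????kbr

Answer: HJfFfuPDa????kbr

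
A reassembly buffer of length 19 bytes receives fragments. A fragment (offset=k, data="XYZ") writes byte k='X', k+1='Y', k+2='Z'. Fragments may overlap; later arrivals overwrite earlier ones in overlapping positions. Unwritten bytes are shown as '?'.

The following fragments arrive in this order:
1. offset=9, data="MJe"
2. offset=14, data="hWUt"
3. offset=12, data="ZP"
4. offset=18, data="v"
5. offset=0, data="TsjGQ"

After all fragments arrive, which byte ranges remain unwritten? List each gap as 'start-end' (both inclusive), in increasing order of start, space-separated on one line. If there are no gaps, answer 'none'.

Fragment 1: offset=9 len=3
Fragment 2: offset=14 len=4
Fragment 3: offset=12 len=2
Fragment 4: offset=18 len=1
Fragment 5: offset=0 len=5
Gaps: 5-8

Answer: 5-8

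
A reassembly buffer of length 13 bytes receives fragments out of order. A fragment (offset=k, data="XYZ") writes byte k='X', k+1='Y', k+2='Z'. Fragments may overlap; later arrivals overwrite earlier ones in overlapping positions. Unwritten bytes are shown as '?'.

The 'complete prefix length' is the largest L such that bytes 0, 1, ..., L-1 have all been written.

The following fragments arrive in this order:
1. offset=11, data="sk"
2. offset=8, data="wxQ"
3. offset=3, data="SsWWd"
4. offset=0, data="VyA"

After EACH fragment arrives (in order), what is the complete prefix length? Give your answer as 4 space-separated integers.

Answer: 0 0 0 13

Derivation:
Fragment 1: offset=11 data="sk" -> buffer=???????????sk -> prefix_len=0
Fragment 2: offset=8 data="wxQ" -> buffer=????????wxQsk -> prefix_len=0
Fragment 3: offset=3 data="SsWWd" -> buffer=???SsWWdwxQsk -> prefix_len=0
Fragment 4: offset=0 data="VyA" -> buffer=VyASsWWdwxQsk -> prefix_len=13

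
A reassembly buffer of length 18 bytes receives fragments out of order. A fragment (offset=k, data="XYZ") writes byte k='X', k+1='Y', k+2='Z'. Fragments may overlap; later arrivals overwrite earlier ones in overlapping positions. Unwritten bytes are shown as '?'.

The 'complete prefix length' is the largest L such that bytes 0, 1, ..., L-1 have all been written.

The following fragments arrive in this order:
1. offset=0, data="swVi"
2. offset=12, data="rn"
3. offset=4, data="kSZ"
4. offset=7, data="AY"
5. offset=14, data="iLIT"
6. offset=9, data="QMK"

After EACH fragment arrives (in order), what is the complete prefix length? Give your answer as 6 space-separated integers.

Fragment 1: offset=0 data="swVi" -> buffer=swVi?????????????? -> prefix_len=4
Fragment 2: offset=12 data="rn" -> buffer=swVi????????rn???? -> prefix_len=4
Fragment 3: offset=4 data="kSZ" -> buffer=swVikSZ?????rn???? -> prefix_len=7
Fragment 4: offset=7 data="AY" -> buffer=swVikSZAY???rn???? -> prefix_len=9
Fragment 5: offset=14 data="iLIT" -> buffer=swVikSZAY???rniLIT -> prefix_len=9
Fragment 6: offset=9 data="QMK" -> buffer=swVikSZAYQMKrniLIT -> prefix_len=18

Answer: 4 4 7 9 9 18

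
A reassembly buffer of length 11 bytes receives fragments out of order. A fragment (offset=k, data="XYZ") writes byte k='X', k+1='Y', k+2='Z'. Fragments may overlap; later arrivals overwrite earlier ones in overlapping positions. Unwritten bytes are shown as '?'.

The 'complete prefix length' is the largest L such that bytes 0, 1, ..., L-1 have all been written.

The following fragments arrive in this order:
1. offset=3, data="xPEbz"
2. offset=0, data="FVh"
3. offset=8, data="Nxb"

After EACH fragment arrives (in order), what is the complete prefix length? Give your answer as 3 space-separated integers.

Answer: 0 8 11

Derivation:
Fragment 1: offset=3 data="xPEbz" -> buffer=???xPEbz??? -> prefix_len=0
Fragment 2: offset=0 data="FVh" -> buffer=FVhxPEbz??? -> prefix_len=8
Fragment 3: offset=8 data="Nxb" -> buffer=FVhxPEbzNxb -> prefix_len=11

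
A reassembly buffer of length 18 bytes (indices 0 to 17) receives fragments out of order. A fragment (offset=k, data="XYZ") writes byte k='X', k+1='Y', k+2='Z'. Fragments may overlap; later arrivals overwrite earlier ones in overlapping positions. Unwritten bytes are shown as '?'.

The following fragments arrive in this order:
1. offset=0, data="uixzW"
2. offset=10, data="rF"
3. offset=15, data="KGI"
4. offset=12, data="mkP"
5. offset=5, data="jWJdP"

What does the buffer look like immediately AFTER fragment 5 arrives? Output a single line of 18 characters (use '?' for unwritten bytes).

Fragment 1: offset=0 data="uixzW" -> buffer=uixzW?????????????
Fragment 2: offset=10 data="rF" -> buffer=uixzW?????rF??????
Fragment 3: offset=15 data="KGI" -> buffer=uixzW?????rF???KGI
Fragment 4: offset=12 data="mkP" -> buffer=uixzW?????rFmkPKGI
Fragment 5: offset=5 data="jWJdP" -> buffer=uixzWjWJdPrFmkPKGI

Answer: uixzWjWJdPrFmkPKGI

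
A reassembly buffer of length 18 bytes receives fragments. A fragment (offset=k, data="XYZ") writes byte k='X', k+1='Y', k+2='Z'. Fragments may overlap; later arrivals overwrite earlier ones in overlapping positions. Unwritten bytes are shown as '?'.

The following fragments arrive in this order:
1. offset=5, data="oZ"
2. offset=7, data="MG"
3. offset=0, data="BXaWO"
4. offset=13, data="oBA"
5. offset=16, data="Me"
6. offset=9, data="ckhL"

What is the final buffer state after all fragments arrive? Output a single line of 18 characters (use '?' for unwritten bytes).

Fragment 1: offset=5 data="oZ" -> buffer=?????oZ???????????
Fragment 2: offset=7 data="MG" -> buffer=?????oZMG?????????
Fragment 3: offset=0 data="BXaWO" -> buffer=BXaWOoZMG?????????
Fragment 4: offset=13 data="oBA" -> buffer=BXaWOoZMG????oBA??
Fragment 5: offset=16 data="Me" -> buffer=BXaWOoZMG????oBAMe
Fragment 6: offset=9 data="ckhL" -> buffer=BXaWOoZMGckhLoBAMe

Answer: BXaWOoZMGckhLoBAMe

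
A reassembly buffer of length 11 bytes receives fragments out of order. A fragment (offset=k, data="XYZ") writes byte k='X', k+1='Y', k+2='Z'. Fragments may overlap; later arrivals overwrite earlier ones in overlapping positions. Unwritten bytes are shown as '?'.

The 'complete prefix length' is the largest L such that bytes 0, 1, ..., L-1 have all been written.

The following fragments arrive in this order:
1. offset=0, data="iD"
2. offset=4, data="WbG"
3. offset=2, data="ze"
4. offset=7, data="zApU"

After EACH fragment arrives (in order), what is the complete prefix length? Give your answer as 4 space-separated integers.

Answer: 2 2 7 11

Derivation:
Fragment 1: offset=0 data="iD" -> buffer=iD????????? -> prefix_len=2
Fragment 2: offset=4 data="WbG" -> buffer=iD??WbG???? -> prefix_len=2
Fragment 3: offset=2 data="ze" -> buffer=iDzeWbG???? -> prefix_len=7
Fragment 4: offset=7 data="zApU" -> buffer=iDzeWbGzApU -> prefix_len=11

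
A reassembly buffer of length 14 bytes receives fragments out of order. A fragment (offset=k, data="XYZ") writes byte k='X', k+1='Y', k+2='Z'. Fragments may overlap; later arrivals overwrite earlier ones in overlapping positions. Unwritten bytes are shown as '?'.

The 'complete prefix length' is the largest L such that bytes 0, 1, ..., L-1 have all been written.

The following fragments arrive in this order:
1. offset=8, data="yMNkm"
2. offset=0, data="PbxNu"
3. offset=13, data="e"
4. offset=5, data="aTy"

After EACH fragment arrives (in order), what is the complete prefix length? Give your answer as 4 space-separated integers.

Answer: 0 5 5 14

Derivation:
Fragment 1: offset=8 data="yMNkm" -> buffer=????????yMNkm? -> prefix_len=0
Fragment 2: offset=0 data="PbxNu" -> buffer=PbxNu???yMNkm? -> prefix_len=5
Fragment 3: offset=13 data="e" -> buffer=PbxNu???yMNkme -> prefix_len=5
Fragment 4: offset=5 data="aTy" -> buffer=PbxNuaTyyMNkme -> prefix_len=14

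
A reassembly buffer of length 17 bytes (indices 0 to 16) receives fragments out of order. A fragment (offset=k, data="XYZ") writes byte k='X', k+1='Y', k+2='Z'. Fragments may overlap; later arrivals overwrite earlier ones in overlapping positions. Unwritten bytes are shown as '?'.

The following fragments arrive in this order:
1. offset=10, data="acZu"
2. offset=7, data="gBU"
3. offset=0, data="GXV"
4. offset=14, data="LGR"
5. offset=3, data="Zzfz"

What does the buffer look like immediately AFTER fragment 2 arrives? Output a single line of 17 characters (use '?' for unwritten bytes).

Fragment 1: offset=10 data="acZu" -> buffer=??????????acZu???
Fragment 2: offset=7 data="gBU" -> buffer=???????gBUacZu???

Answer: ???????gBUacZu???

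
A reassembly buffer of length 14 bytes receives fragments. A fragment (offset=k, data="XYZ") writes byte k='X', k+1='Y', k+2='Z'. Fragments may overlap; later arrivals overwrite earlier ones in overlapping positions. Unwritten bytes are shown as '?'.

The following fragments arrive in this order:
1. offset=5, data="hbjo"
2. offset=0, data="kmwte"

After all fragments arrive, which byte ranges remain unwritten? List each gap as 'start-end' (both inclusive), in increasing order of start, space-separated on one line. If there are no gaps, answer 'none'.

Fragment 1: offset=5 len=4
Fragment 2: offset=0 len=5
Gaps: 9-13

Answer: 9-13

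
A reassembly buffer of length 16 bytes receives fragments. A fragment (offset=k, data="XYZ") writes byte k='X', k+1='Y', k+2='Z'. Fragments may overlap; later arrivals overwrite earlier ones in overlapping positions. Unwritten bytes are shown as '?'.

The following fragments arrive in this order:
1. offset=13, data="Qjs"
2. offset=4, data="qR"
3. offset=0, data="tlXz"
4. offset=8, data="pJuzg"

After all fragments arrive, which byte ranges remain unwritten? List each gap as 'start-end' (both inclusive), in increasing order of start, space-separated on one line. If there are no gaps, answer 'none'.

Answer: 6-7

Derivation:
Fragment 1: offset=13 len=3
Fragment 2: offset=4 len=2
Fragment 3: offset=0 len=4
Fragment 4: offset=8 len=5
Gaps: 6-7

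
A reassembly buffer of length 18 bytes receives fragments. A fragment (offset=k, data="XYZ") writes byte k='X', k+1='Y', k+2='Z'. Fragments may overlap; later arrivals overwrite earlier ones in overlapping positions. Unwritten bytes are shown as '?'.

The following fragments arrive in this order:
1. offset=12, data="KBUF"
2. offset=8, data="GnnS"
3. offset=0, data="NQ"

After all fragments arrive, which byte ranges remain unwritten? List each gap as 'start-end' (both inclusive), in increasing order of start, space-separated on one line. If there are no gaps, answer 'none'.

Fragment 1: offset=12 len=4
Fragment 2: offset=8 len=4
Fragment 3: offset=0 len=2
Gaps: 2-7 16-17

Answer: 2-7 16-17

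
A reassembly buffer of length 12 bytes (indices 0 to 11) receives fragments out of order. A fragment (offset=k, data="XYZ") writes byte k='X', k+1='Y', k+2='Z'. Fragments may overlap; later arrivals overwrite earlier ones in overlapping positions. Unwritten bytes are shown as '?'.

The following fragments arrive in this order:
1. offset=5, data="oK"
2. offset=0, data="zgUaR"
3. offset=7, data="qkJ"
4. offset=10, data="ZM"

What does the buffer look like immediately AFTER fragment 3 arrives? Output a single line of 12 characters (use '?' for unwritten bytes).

Fragment 1: offset=5 data="oK" -> buffer=?????oK?????
Fragment 2: offset=0 data="zgUaR" -> buffer=zgUaRoK?????
Fragment 3: offset=7 data="qkJ" -> buffer=zgUaRoKqkJ??

Answer: zgUaRoKqkJ??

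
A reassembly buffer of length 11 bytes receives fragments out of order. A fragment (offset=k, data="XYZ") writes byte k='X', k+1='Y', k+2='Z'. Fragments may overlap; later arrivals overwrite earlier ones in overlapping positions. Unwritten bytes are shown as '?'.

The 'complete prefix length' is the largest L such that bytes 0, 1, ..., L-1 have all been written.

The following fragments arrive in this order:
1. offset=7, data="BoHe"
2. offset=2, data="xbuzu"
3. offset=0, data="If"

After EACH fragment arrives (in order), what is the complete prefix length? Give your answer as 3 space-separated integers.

Answer: 0 0 11

Derivation:
Fragment 1: offset=7 data="BoHe" -> buffer=???????BoHe -> prefix_len=0
Fragment 2: offset=2 data="xbuzu" -> buffer=??xbuzuBoHe -> prefix_len=0
Fragment 3: offset=0 data="If" -> buffer=IfxbuzuBoHe -> prefix_len=11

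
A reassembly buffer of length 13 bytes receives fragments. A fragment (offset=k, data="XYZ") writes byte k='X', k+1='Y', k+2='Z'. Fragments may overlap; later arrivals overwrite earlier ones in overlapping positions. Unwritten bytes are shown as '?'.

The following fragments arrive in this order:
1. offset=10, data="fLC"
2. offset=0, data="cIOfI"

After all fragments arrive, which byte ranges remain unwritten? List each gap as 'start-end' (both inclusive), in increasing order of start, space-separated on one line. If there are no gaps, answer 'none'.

Answer: 5-9

Derivation:
Fragment 1: offset=10 len=3
Fragment 2: offset=0 len=5
Gaps: 5-9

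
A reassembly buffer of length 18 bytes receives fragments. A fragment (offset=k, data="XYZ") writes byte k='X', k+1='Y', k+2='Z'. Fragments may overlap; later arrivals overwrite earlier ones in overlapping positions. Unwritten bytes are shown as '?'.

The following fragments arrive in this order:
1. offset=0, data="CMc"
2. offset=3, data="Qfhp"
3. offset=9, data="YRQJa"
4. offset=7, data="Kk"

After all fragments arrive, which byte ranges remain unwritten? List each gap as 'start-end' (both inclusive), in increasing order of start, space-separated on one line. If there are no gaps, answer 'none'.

Answer: 14-17

Derivation:
Fragment 1: offset=0 len=3
Fragment 2: offset=3 len=4
Fragment 3: offset=9 len=5
Fragment 4: offset=7 len=2
Gaps: 14-17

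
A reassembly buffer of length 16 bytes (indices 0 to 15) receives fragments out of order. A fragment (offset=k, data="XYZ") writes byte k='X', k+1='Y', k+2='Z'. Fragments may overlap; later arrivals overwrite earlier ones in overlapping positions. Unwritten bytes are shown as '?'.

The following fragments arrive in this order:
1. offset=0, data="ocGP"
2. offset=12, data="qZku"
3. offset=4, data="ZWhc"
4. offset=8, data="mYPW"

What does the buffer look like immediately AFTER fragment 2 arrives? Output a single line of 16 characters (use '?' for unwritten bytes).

Answer: ocGP????????qZku

Derivation:
Fragment 1: offset=0 data="ocGP" -> buffer=ocGP????????????
Fragment 2: offset=12 data="qZku" -> buffer=ocGP????????qZku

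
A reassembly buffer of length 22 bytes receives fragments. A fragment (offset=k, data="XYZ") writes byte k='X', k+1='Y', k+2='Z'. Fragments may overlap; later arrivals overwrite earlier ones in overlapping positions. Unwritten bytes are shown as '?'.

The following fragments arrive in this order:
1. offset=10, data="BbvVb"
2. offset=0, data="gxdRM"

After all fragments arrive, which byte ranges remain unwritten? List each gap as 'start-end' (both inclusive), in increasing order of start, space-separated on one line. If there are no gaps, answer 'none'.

Fragment 1: offset=10 len=5
Fragment 2: offset=0 len=5
Gaps: 5-9 15-21

Answer: 5-9 15-21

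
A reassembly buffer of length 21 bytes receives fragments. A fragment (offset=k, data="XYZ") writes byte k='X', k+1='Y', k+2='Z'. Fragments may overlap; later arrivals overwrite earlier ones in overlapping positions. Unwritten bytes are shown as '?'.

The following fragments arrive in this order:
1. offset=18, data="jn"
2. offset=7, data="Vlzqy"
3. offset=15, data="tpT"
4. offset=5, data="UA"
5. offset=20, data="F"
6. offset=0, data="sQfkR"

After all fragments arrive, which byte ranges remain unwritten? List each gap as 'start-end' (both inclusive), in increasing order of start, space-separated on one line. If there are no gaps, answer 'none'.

Answer: 12-14

Derivation:
Fragment 1: offset=18 len=2
Fragment 2: offset=7 len=5
Fragment 3: offset=15 len=3
Fragment 4: offset=5 len=2
Fragment 5: offset=20 len=1
Fragment 6: offset=0 len=5
Gaps: 12-14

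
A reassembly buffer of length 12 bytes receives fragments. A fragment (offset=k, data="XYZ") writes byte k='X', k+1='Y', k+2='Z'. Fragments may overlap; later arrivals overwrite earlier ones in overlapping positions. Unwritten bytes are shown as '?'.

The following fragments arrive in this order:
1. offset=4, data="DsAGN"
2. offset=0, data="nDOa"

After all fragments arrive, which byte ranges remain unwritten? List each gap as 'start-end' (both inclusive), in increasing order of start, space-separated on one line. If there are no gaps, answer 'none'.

Answer: 9-11

Derivation:
Fragment 1: offset=4 len=5
Fragment 2: offset=0 len=4
Gaps: 9-11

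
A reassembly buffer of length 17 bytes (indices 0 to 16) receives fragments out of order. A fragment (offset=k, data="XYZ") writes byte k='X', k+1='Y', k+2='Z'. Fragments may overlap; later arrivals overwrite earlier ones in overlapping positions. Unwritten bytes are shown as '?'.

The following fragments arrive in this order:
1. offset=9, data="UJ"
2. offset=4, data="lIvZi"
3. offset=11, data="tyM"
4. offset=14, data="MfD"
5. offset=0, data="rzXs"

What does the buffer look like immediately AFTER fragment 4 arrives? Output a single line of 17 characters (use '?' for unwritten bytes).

Answer: ????lIvZiUJtyMMfD

Derivation:
Fragment 1: offset=9 data="UJ" -> buffer=?????????UJ??????
Fragment 2: offset=4 data="lIvZi" -> buffer=????lIvZiUJ??????
Fragment 3: offset=11 data="tyM" -> buffer=????lIvZiUJtyM???
Fragment 4: offset=14 data="MfD" -> buffer=????lIvZiUJtyMMfD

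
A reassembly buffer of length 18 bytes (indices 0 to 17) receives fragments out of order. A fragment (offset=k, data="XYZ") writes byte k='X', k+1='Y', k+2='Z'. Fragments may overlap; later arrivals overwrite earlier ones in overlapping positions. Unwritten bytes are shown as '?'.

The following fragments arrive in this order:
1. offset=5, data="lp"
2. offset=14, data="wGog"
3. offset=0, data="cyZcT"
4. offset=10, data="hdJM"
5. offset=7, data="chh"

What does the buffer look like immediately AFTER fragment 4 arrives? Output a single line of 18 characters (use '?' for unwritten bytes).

Answer: cyZcTlp???hdJMwGog

Derivation:
Fragment 1: offset=5 data="lp" -> buffer=?????lp???????????
Fragment 2: offset=14 data="wGog" -> buffer=?????lp???????wGog
Fragment 3: offset=0 data="cyZcT" -> buffer=cyZcTlp???????wGog
Fragment 4: offset=10 data="hdJM" -> buffer=cyZcTlp???hdJMwGog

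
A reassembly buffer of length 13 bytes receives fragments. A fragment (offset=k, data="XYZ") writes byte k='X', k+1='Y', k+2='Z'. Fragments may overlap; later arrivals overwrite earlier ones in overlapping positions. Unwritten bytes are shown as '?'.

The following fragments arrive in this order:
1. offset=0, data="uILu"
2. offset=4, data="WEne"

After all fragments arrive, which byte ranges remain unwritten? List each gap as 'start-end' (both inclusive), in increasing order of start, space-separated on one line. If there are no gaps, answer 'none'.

Fragment 1: offset=0 len=4
Fragment 2: offset=4 len=4
Gaps: 8-12

Answer: 8-12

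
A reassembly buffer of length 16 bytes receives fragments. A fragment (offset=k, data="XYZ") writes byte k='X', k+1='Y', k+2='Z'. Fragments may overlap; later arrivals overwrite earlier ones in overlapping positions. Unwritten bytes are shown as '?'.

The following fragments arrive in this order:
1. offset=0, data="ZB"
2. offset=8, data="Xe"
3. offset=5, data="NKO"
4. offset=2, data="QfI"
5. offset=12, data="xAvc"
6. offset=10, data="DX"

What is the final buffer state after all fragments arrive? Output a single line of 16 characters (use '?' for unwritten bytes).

Answer: ZBQfINKOXeDXxAvc

Derivation:
Fragment 1: offset=0 data="ZB" -> buffer=ZB??????????????
Fragment 2: offset=8 data="Xe" -> buffer=ZB??????Xe??????
Fragment 3: offset=5 data="NKO" -> buffer=ZB???NKOXe??????
Fragment 4: offset=2 data="QfI" -> buffer=ZBQfINKOXe??????
Fragment 5: offset=12 data="xAvc" -> buffer=ZBQfINKOXe??xAvc
Fragment 6: offset=10 data="DX" -> buffer=ZBQfINKOXeDXxAvc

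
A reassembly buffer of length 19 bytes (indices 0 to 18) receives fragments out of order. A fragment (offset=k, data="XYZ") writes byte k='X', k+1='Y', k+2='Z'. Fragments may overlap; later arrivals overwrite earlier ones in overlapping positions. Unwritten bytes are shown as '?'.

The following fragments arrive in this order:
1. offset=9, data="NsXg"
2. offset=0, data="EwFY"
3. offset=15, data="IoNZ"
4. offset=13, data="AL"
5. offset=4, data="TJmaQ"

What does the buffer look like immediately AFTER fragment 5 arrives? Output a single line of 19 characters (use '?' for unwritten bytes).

Fragment 1: offset=9 data="NsXg" -> buffer=?????????NsXg??????
Fragment 2: offset=0 data="EwFY" -> buffer=EwFY?????NsXg??????
Fragment 3: offset=15 data="IoNZ" -> buffer=EwFY?????NsXg??IoNZ
Fragment 4: offset=13 data="AL" -> buffer=EwFY?????NsXgALIoNZ
Fragment 5: offset=4 data="TJmaQ" -> buffer=EwFYTJmaQNsXgALIoNZ

Answer: EwFYTJmaQNsXgALIoNZ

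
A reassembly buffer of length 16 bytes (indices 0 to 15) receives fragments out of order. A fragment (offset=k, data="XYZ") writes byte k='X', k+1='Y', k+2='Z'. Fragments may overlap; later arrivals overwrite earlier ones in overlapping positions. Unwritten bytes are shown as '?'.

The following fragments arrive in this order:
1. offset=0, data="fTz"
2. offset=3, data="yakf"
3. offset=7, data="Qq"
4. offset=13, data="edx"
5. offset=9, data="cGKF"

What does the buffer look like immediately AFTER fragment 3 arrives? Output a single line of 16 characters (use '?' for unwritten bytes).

Answer: fTzyakfQq???????

Derivation:
Fragment 1: offset=0 data="fTz" -> buffer=fTz?????????????
Fragment 2: offset=3 data="yakf" -> buffer=fTzyakf?????????
Fragment 3: offset=7 data="Qq" -> buffer=fTzyakfQq???????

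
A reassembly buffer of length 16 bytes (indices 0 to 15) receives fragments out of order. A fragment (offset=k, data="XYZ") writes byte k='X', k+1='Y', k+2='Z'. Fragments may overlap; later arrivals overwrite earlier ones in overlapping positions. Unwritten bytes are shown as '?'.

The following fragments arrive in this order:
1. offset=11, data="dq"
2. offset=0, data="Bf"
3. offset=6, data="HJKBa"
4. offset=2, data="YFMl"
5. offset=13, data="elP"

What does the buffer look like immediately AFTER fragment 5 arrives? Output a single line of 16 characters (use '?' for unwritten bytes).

Answer: BfYFMlHJKBadqelP

Derivation:
Fragment 1: offset=11 data="dq" -> buffer=???????????dq???
Fragment 2: offset=0 data="Bf" -> buffer=Bf?????????dq???
Fragment 3: offset=6 data="HJKBa" -> buffer=Bf????HJKBadq???
Fragment 4: offset=2 data="YFMl" -> buffer=BfYFMlHJKBadq???
Fragment 5: offset=13 data="elP" -> buffer=BfYFMlHJKBadqelP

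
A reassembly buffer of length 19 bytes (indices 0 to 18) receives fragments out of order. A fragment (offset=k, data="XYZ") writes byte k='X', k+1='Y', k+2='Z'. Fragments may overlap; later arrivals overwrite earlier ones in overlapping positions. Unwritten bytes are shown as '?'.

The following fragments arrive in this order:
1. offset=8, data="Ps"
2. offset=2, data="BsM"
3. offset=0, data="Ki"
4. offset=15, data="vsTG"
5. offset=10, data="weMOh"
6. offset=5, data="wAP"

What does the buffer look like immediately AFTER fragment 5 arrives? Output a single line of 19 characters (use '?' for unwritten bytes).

Answer: KiBsM???PsweMOhvsTG

Derivation:
Fragment 1: offset=8 data="Ps" -> buffer=????????Ps?????????
Fragment 2: offset=2 data="BsM" -> buffer=??BsM???Ps?????????
Fragment 3: offset=0 data="Ki" -> buffer=KiBsM???Ps?????????
Fragment 4: offset=15 data="vsTG" -> buffer=KiBsM???Ps?????vsTG
Fragment 5: offset=10 data="weMOh" -> buffer=KiBsM???PsweMOhvsTG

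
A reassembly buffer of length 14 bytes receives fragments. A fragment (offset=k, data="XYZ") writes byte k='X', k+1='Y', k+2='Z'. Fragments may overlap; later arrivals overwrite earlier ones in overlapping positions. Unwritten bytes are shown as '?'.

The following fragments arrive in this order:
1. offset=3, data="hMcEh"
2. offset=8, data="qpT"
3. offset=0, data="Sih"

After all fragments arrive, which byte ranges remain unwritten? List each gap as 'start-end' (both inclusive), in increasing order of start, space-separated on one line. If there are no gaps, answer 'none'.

Answer: 11-13

Derivation:
Fragment 1: offset=3 len=5
Fragment 2: offset=8 len=3
Fragment 3: offset=0 len=3
Gaps: 11-13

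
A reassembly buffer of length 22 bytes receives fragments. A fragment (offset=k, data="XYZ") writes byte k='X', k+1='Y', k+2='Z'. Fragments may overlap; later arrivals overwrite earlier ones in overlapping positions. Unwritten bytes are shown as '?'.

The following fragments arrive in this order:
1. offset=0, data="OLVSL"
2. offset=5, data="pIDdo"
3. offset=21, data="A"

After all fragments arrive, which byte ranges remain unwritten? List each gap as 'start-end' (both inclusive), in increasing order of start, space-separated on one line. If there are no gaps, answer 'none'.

Answer: 10-20

Derivation:
Fragment 1: offset=0 len=5
Fragment 2: offset=5 len=5
Fragment 3: offset=21 len=1
Gaps: 10-20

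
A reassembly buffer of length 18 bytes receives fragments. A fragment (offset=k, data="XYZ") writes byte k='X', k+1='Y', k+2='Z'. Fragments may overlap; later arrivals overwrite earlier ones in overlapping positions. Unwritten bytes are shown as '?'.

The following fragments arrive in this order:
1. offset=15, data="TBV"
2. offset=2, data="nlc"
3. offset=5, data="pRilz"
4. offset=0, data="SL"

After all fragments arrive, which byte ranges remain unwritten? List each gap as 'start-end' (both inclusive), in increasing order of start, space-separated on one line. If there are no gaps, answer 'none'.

Fragment 1: offset=15 len=3
Fragment 2: offset=2 len=3
Fragment 3: offset=5 len=5
Fragment 4: offset=0 len=2
Gaps: 10-14

Answer: 10-14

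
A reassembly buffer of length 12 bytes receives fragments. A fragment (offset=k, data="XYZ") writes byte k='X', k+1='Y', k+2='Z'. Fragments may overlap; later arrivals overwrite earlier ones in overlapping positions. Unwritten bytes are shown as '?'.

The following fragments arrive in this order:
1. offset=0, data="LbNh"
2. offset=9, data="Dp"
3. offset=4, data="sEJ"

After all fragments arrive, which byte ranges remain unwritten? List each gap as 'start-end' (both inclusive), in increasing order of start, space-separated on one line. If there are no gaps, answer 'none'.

Answer: 7-8 11-11

Derivation:
Fragment 1: offset=0 len=4
Fragment 2: offset=9 len=2
Fragment 3: offset=4 len=3
Gaps: 7-8 11-11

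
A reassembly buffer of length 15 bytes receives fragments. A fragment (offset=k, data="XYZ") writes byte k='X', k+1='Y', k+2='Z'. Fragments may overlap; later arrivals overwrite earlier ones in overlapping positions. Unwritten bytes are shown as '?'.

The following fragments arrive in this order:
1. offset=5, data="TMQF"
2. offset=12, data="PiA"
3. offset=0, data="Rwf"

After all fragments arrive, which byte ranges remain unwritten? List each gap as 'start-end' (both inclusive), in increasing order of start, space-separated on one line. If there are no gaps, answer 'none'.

Fragment 1: offset=5 len=4
Fragment 2: offset=12 len=3
Fragment 3: offset=0 len=3
Gaps: 3-4 9-11

Answer: 3-4 9-11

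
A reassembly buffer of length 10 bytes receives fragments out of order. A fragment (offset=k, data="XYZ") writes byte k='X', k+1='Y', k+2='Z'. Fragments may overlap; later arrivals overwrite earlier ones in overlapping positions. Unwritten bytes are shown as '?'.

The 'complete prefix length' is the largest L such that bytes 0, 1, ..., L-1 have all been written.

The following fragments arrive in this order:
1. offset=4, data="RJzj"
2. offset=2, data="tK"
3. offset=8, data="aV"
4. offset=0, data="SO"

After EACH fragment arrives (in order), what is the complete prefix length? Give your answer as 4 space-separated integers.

Fragment 1: offset=4 data="RJzj" -> buffer=????RJzj?? -> prefix_len=0
Fragment 2: offset=2 data="tK" -> buffer=??tKRJzj?? -> prefix_len=0
Fragment 3: offset=8 data="aV" -> buffer=??tKRJzjaV -> prefix_len=0
Fragment 4: offset=0 data="SO" -> buffer=SOtKRJzjaV -> prefix_len=10

Answer: 0 0 0 10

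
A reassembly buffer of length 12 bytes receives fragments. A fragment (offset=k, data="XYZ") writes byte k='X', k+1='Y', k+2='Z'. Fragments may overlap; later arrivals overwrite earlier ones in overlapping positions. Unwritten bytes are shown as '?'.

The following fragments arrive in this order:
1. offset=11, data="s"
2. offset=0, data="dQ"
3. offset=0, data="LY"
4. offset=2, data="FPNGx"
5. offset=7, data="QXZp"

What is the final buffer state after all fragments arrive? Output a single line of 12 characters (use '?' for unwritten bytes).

Answer: LYFPNGxQXZps

Derivation:
Fragment 1: offset=11 data="s" -> buffer=???????????s
Fragment 2: offset=0 data="dQ" -> buffer=dQ?????????s
Fragment 3: offset=0 data="LY" -> buffer=LY?????????s
Fragment 4: offset=2 data="FPNGx" -> buffer=LYFPNGx????s
Fragment 5: offset=7 data="QXZp" -> buffer=LYFPNGxQXZps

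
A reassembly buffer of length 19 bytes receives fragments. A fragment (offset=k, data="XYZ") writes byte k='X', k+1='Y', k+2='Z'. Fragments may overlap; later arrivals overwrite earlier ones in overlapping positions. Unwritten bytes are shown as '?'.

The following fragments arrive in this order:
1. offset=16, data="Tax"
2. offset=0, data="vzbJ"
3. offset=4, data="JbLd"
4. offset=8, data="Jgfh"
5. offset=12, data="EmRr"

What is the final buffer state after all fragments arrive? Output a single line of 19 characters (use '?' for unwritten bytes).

Answer: vzbJJbLdJgfhEmRrTax

Derivation:
Fragment 1: offset=16 data="Tax" -> buffer=????????????????Tax
Fragment 2: offset=0 data="vzbJ" -> buffer=vzbJ????????????Tax
Fragment 3: offset=4 data="JbLd" -> buffer=vzbJJbLd????????Tax
Fragment 4: offset=8 data="Jgfh" -> buffer=vzbJJbLdJgfh????Tax
Fragment 5: offset=12 data="EmRr" -> buffer=vzbJJbLdJgfhEmRrTax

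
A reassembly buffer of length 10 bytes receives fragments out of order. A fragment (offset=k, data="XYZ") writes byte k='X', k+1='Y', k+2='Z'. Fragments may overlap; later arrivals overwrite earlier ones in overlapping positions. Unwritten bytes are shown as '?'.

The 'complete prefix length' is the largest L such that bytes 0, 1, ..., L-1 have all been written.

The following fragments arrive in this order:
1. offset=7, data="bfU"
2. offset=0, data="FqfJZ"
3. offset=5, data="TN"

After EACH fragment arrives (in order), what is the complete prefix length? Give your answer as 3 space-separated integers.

Fragment 1: offset=7 data="bfU" -> buffer=???????bfU -> prefix_len=0
Fragment 2: offset=0 data="FqfJZ" -> buffer=FqfJZ??bfU -> prefix_len=5
Fragment 3: offset=5 data="TN" -> buffer=FqfJZTNbfU -> prefix_len=10

Answer: 0 5 10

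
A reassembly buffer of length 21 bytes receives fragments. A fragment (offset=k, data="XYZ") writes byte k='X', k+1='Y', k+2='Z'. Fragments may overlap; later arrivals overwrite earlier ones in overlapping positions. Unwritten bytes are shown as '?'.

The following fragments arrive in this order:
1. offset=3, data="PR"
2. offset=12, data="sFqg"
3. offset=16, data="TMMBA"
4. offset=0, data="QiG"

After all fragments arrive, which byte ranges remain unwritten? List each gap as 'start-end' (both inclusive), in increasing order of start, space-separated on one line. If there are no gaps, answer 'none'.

Answer: 5-11

Derivation:
Fragment 1: offset=3 len=2
Fragment 2: offset=12 len=4
Fragment 3: offset=16 len=5
Fragment 4: offset=0 len=3
Gaps: 5-11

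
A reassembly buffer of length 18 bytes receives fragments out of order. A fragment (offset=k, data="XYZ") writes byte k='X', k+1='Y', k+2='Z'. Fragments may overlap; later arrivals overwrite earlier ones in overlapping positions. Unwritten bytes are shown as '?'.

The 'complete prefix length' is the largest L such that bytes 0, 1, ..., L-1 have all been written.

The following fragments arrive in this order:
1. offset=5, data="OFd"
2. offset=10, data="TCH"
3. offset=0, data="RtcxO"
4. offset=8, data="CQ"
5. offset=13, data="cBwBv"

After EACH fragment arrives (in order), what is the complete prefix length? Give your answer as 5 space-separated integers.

Answer: 0 0 8 13 18

Derivation:
Fragment 1: offset=5 data="OFd" -> buffer=?????OFd?????????? -> prefix_len=0
Fragment 2: offset=10 data="TCH" -> buffer=?????OFd??TCH????? -> prefix_len=0
Fragment 3: offset=0 data="RtcxO" -> buffer=RtcxOOFd??TCH????? -> prefix_len=8
Fragment 4: offset=8 data="CQ" -> buffer=RtcxOOFdCQTCH????? -> prefix_len=13
Fragment 5: offset=13 data="cBwBv" -> buffer=RtcxOOFdCQTCHcBwBv -> prefix_len=18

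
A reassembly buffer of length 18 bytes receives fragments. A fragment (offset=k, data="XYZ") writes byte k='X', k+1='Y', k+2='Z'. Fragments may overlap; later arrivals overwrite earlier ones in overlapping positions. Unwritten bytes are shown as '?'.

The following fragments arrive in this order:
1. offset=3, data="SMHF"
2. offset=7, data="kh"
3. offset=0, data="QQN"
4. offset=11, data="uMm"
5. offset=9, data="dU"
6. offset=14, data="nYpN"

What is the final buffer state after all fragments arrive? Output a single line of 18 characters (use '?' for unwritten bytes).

Fragment 1: offset=3 data="SMHF" -> buffer=???SMHF???????????
Fragment 2: offset=7 data="kh" -> buffer=???SMHFkh?????????
Fragment 3: offset=0 data="QQN" -> buffer=QQNSMHFkh?????????
Fragment 4: offset=11 data="uMm" -> buffer=QQNSMHFkh??uMm????
Fragment 5: offset=9 data="dU" -> buffer=QQNSMHFkhdUuMm????
Fragment 6: offset=14 data="nYpN" -> buffer=QQNSMHFkhdUuMmnYpN

Answer: QQNSMHFkhdUuMmnYpN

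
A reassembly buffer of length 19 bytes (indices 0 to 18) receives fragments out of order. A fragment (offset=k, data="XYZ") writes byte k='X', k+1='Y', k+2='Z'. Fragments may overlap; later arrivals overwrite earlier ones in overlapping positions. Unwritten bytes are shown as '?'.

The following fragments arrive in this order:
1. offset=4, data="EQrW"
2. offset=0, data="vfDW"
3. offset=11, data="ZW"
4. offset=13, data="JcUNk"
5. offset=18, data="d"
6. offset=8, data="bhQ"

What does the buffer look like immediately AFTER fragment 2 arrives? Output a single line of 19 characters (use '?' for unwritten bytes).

Fragment 1: offset=4 data="EQrW" -> buffer=????EQrW???????????
Fragment 2: offset=0 data="vfDW" -> buffer=vfDWEQrW???????????

Answer: vfDWEQrW???????????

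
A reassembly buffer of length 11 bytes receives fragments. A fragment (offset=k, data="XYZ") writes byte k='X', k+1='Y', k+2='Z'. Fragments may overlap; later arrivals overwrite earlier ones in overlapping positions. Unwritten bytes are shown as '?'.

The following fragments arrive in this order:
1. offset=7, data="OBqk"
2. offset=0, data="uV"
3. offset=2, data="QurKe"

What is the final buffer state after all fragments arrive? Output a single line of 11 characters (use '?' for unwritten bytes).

Fragment 1: offset=7 data="OBqk" -> buffer=???????OBqk
Fragment 2: offset=0 data="uV" -> buffer=uV?????OBqk
Fragment 3: offset=2 data="QurKe" -> buffer=uVQurKeOBqk

Answer: uVQurKeOBqk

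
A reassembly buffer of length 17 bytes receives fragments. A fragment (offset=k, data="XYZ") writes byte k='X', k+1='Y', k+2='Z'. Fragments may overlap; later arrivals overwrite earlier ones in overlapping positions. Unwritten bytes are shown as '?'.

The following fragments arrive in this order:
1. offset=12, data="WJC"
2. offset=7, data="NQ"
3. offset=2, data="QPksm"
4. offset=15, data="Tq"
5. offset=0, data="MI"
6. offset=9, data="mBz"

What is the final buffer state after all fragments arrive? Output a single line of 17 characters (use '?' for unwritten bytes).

Answer: MIQPksmNQmBzWJCTq

Derivation:
Fragment 1: offset=12 data="WJC" -> buffer=????????????WJC??
Fragment 2: offset=7 data="NQ" -> buffer=???????NQ???WJC??
Fragment 3: offset=2 data="QPksm" -> buffer=??QPksmNQ???WJC??
Fragment 4: offset=15 data="Tq" -> buffer=??QPksmNQ???WJCTq
Fragment 5: offset=0 data="MI" -> buffer=MIQPksmNQ???WJCTq
Fragment 6: offset=9 data="mBz" -> buffer=MIQPksmNQmBzWJCTq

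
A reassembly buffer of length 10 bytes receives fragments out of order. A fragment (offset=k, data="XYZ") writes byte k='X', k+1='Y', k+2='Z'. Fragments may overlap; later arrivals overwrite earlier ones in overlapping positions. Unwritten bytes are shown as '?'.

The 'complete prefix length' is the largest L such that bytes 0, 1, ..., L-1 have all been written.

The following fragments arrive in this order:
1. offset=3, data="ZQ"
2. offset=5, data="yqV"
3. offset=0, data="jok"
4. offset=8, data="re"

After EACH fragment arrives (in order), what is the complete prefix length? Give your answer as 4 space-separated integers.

Fragment 1: offset=3 data="ZQ" -> buffer=???ZQ????? -> prefix_len=0
Fragment 2: offset=5 data="yqV" -> buffer=???ZQyqV?? -> prefix_len=0
Fragment 3: offset=0 data="jok" -> buffer=jokZQyqV?? -> prefix_len=8
Fragment 4: offset=8 data="re" -> buffer=jokZQyqVre -> prefix_len=10

Answer: 0 0 8 10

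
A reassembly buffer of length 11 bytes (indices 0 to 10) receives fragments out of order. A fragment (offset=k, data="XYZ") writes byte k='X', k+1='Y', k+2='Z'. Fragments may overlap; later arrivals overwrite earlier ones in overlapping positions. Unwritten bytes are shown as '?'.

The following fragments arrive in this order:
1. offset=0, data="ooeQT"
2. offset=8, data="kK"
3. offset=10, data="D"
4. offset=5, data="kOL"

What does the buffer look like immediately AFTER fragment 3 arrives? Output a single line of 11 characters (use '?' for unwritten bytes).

Fragment 1: offset=0 data="ooeQT" -> buffer=ooeQT??????
Fragment 2: offset=8 data="kK" -> buffer=ooeQT???kK?
Fragment 3: offset=10 data="D" -> buffer=ooeQT???kKD

Answer: ooeQT???kKD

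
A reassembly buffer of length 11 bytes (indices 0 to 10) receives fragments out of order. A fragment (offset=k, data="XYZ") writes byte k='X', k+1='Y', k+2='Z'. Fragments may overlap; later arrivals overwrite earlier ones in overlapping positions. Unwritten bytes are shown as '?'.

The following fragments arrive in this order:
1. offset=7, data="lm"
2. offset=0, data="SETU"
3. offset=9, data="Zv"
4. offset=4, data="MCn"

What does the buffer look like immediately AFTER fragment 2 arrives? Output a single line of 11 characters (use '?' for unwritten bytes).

Fragment 1: offset=7 data="lm" -> buffer=???????lm??
Fragment 2: offset=0 data="SETU" -> buffer=SETU???lm??

Answer: SETU???lm??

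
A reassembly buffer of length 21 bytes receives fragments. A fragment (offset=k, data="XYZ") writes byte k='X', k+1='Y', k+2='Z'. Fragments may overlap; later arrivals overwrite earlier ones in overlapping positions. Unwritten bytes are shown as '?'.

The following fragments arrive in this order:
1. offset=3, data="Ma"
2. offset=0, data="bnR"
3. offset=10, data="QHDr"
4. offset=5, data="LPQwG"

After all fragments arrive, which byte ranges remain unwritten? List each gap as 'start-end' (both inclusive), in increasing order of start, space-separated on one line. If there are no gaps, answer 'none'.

Answer: 14-20

Derivation:
Fragment 1: offset=3 len=2
Fragment 2: offset=0 len=3
Fragment 3: offset=10 len=4
Fragment 4: offset=5 len=5
Gaps: 14-20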